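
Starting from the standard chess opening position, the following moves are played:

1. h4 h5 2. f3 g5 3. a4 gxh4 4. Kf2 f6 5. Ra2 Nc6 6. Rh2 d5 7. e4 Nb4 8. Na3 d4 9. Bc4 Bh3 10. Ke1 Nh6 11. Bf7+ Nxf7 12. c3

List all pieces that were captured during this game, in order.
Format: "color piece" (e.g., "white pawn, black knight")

Tracking captures:
  gxh4: captured white pawn
  Nxf7: captured white bishop

white pawn, white bishop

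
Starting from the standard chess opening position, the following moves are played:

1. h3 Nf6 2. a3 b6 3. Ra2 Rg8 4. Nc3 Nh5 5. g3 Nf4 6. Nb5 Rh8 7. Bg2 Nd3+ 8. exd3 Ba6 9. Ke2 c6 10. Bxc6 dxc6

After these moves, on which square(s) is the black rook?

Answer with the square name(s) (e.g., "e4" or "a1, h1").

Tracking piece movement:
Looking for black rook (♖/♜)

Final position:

  a b c d e f g h
  ─────────────────
8│♜ ♞ · ♛ ♚ ♝ · ♜│8
7│♟ · · · ♟ ♟ ♟ ♟│7
6│♝ ♟ ♟ · · · · ·│6
5│· ♘ · · · · · ·│5
4│· · · · · · · ·│4
3│♙ · · ♙ · · ♙ ♙│3
2│♖ ♙ ♙ ♙ ♔ ♙ · ·│2
1│· · ♗ ♕ · · ♘ ♖│1
  ─────────────────
  a b c d e f g h


a8, h8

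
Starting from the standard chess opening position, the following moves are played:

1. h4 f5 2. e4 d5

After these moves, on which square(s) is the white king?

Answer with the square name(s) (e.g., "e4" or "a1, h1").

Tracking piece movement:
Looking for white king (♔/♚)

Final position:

  a b c d e f g h
  ─────────────────
8│♜ ♞ ♝ ♛ ♚ ♝ ♞ ♜│8
7│♟ ♟ ♟ · ♟ · ♟ ♟│7
6│· · · · · · · ·│6
5│· · · ♟ · ♟ · ·│5
4│· · · · ♙ · · ♙│4
3│· · · · · · · ·│3
2│♙ ♙ ♙ ♙ · ♙ ♙ ·│2
1│♖ ♘ ♗ ♕ ♔ ♗ ♘ ♖│1
  ─────────────────
  a b c d e f g h


e1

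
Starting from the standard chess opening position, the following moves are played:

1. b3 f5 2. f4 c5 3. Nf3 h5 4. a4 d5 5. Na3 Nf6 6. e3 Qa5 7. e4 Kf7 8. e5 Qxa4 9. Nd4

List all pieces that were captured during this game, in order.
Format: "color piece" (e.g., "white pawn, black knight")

Tracking captures:
  Qxa4: captured white pawn

white pawn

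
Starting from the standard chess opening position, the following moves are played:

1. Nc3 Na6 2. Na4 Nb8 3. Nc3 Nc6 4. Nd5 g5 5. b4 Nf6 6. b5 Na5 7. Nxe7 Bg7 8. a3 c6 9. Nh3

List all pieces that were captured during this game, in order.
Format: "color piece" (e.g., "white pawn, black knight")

Tracking captures:
  Nxe7: captured black pawn

black pawn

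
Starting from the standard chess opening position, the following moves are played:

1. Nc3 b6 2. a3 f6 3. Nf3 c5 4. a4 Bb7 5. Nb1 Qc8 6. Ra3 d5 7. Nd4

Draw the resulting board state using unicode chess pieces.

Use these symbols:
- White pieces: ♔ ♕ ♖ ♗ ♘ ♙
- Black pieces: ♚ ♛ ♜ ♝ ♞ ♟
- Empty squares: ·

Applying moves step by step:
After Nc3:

♜ ♞ ♝ ♛ ♚ ♝ ♞ ♜
♟ ♟ ♟ ♟ ♟ ♟ ♟ ♟
· · · · · · · ·
· · · · · · · ·
· · · · · · · ·
· · ♘ · · · · ·
♙ ♙ ♙ ♙ ♙ ♙ ♙ ♙
♖ · ♗ ♕ ♔ ♗ ♘ ♖


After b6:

♜ ♞ ♝ ♛ ♚ ♝ ♞ ♜
♟ · ♟ ♟ ♟ ♟ ♟ ♟
· ♟ · · · · · ·
· · · · · · · ·
· · · · · · · ·
· · ♘ · · · · ·
♙ ♙ ♙ ♙ ♙ ♙ ♙ ♙
♖ · ♗ ♕ ♔ ♗ ♘ ♖


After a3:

♜ ♞ ♝ ♛ ♚ ♝ ♞ ♜
♟ · ♟ ♟ ♟ ♟ ♟ ♟
· ♟ · · · · · ·
· · · · · · · ·
· · · · · · · ·
♙ · ♘ · · · · ·
· ♙ ♙ ♙ ♙ ♙ ♙ ♙
♖ · ♗ ♕ ♔ ♗ ♘ ♖


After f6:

♜ ♞ ♝ ♛ ♚ ♝ ♞ ♜
♟ · ♟ ♟ ♟ · ♟ ♟
· ♟ · · · ♟ · ·
· · · · · · · ·
· · · · · · · ·
♙ · ♘ · · · · ·
· ♙ ♙ ♙ ♙ ♙ ♙ ♙
♖ · ♗ ♕ ♔ ♗ ♘ ♖


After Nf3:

♜ ♞ ♝ ♛ ♚ ♝ ♞ ♜
♟ · ♟ ♟ ♟ · ♟ ♟
· ♟ · · · ♟ · ·
· · · · · · · ·
· · · · · · · ·
♙ · ♘ · · ♘ · ·
· ♙ ♙ ♙ ♙ ♙ ♙ ♙
♖ · ♗ ♕ ♔ ♗ · ♖


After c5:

♜ ♞ ♝ ♛ ♚ ♝ ♞ ♜
♟ · · ♟ ♟ · ♟ ♟
· ♟ · · · ♟ · ·
· · ♟ · · · · ·
· · · · · · · ·
♙ · ♘ · · ♘ · ·
· ♙ ♙ ♙ ♙ ♙ ♙ ♙
♖ · ♗ ♕ ♔ ♗ · ♖


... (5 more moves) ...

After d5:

♜ ♞ ♛ · ♚ ♝ ♞ ♜
♟ ♝ · · ♟ · ♟ ♟
· ♟ · · · ♟ · ·
· · ♟ ♟ · · · ·
♙ · · · · · · ·
♖ · · · · ♘ · ·
· ♙ ♙ ♙ ♙ ♙ ♙ ♙
· ♘ ♗ ♕ ♔ ♗ · ♖


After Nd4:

♜ ♞ ♛ · ♚ ♝ ♞ ♜
♟ ♝ · · ♟ · ♟ ♟
· ♟ · · · ♟ · ·
· · ♟ ♟ · · · ·
♙ · · ♘ · · · ·
♖ · · · · · · ·
· ♙ ♙ ♙ ♙ ♙ ♙ ♙
· ♘ ♗ ♕ ♔ ♗ · ♖



  a b c d e f g h
  ─────────────────
8│♜ ♞ ♛ · ♚ ♝ ♞ ♜│8
7│♟ ♝ · · ♟ · ♟ ♟│7
6│· ♟ · · · ♟ · ·│6
5│· · ♟ ♟ · · · ·│5
4│♙ · · ♘ · · · ·│4
3│♖ · · · · · · ·│3
2│· ♙ ♙ ♙ ♙ ♙ ♙ ♙│2
1│· ♘ ♗ ♕ ♔ ♗ · ♖│1
  ─────────────────
  a b c d e f g h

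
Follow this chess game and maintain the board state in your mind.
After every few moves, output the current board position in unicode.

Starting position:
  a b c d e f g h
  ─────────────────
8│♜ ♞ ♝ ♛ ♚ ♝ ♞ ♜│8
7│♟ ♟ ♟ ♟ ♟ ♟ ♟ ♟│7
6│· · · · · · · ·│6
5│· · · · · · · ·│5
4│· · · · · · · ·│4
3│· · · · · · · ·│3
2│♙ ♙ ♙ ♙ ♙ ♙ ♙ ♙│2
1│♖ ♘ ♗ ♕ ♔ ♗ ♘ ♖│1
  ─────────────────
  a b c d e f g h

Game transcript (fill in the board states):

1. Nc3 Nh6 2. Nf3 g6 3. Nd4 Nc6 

  a b c d e f g h
  ─────────────────
8│♜ · ♝ ♛ ♚ ♝ · ♜│8
7│♟ ♟ ♟ ♟ ♟ ♟ · ♟│7
6│· · ♞ · · · ♟ ♞│6
5│· · · · · · · ·│5
4│· · · ♘ · · · ·│4
3│· · ♘ · · · · ·│3
2│♙ ♙ ♙ ♙ ♙ ♙ ♙ ♙│2
1│♖ · ♗ ♕ ♔ ♗ · ♖│1
  ─────────────────
  a b c d e f g h

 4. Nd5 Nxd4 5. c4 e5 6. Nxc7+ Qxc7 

  a b c d e f g h
  ─────────────────
8│♜ · ♝ · ♚ ♝ · ♜│8
7│♟ ♟ ♛ ♟ · ♟ · ♟│7
6│· · · · · · ♟ ♞│6
5│· · · · ♟ · · ·│5
4│· · ♙ ♞ · · · ·│4
3│· · · · · · · ·│3
2│♙ ♙ · ♙ ♙ ♙ ♙ ♙│2
1│♖ · ♗ ♕ ♔ ♗ · ♖│1
  ─────────────────
  a b c d e f g h

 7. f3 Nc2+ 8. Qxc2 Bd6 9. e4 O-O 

  a b c d e f g h
  ─────────────────
8│♜ · ♝ · · ♜ ♚ ·│8
7│♟ ♟ ♛ ♟ · ♟ · ♟│7
6│· · · ♝ · · ♟ ♞│6
5│· · · · ♟ · · ·│5
4│· · ♙ · ♙ · · ·│4
3│· · · · · ♙ · ·│3
2│♙ ♙ ♕ ♙ · · ♙ ♙│2
1│♖ · ♗ · ♔ ♗ · ♖│1
  ─────────────────
  a b c d e f g h

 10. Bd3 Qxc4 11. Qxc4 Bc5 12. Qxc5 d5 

  a b c d e f g h
  ─────────────────
8│♜ · ♝ · · ♜ ♚ ·│8
7│♟ ♟ · · · ♟ · ♟│7
6│· · · · · · ♟ ♞│6
5│· · ♕ ♟ ♟ · · ·│5
4│· · · · ♙ · · ·│4
3│· · · ♗ · ♙ · ·│3
2│♙ ♙ · ♙ · · ♙ ♙│2
1│♖ · ♗ · ♔ · · ♖│1
  ─────────────────
  a b c d e f g h



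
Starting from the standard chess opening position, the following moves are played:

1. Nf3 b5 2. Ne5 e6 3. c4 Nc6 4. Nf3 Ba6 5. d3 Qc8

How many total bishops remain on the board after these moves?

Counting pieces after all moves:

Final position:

  a b c d e f g h
  ─────────────────
8│♜ · ♛ · ♚ ♝ ♞ ♜│8
7│♟ · ♟ ♟ · ♟ ♟ ♟│7
6│♝ · ♞ · ♟ · · ·│6
5│· ♟ · · · · · ·│5
4│· · ♙ · · · · ·│4
3│· · · ♙ · ♘ · ·│3
2│♙ ♙ · · ♙ ♙ ♙ ♙│2
1│♖ ♘ ♗ ♕ ♔ ♗ · ♖│1
  ─────────────────
  a b c d e f g h


4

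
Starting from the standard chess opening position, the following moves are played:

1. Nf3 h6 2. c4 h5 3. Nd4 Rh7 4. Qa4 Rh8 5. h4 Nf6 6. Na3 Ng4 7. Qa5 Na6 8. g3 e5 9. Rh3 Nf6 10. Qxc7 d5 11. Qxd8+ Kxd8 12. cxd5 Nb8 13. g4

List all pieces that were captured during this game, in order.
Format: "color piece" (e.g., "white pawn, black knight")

Tracking captures:
  Qxc7: captured black pawn
  Qxd8+: captured black queen
  Kxd8: captured white queen
  cxd5: captured black pawn

black pawn, black queen, white queen, black pawn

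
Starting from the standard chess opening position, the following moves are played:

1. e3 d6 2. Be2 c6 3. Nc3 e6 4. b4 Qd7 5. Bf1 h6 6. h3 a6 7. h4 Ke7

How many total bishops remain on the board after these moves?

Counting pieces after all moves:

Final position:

  a b c d e f g h
  ─────────────────
8│♜ ♞ ♝ · · ♝ ♞ ♜│8
7│· ♟ · ♛ ♚ ♟ ♟ ·│7
6│♟ · ♟ ♟ ♟ · · ♟│6
5│· · · · · · · ·│5
4│· ♙ · · · · · ♙│4
3│· · ♘ · ♙ · · ·│3
2│♙ · ♙ ♙ · ♙ ♙ ·│2
1│♖ · ♗ ♕ ♔ ♗ ♘ ♖│1
  ─────────────────
  a b c d e f g h


4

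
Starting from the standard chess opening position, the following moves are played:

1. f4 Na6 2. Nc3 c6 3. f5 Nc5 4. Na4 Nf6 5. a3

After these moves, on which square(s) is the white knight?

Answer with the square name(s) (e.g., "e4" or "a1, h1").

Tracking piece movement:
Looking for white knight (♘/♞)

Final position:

  a b c d e f g h
  ─────────────────
8│♜ · ♝ ♛ ♚ ♝ · ♜│8
7│♟ ♟ · ♟ ♟ ♟ ♟ ♟│7
6│· · ♟ · · ♞ · ·│6
5│· · ♞ · · ♙ · ·│5
4│♘ · · · · · · ·│4
3│♙ · · · · · · ·│3
2│· ♙ ♙ ♙ ♙ · ♙ ♙│2
1│♖ · ♗ ♕ ♔ ♗ ♘ ♖│1
  ─────────────────
  a b c d e f g h


a4, g1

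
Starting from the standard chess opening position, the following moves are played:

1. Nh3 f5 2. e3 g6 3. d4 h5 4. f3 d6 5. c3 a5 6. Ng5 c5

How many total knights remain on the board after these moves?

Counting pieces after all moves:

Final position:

  a b c d e f g h
  ─────────────────
8│♜ ♞ ♝ ♛ ♚ ♝ ♞ ♜│8
7│· ♟ · · ♟ · · ·│7
6│· · · ♟ · · ♟ ·│6
5│♟ · ♟ · · ♟ ♘ ♟│5
4│· · · ♙ · · · ·│4
3│· · ♙ · ♙ ♙ · ·│3
2│♙ ♙ · · · · ♙ ♙│2
1│♖ ♘ ♗ ♕ ♔ ♗ · ♖│1
  ─────────────────
  a b c d e f g h


4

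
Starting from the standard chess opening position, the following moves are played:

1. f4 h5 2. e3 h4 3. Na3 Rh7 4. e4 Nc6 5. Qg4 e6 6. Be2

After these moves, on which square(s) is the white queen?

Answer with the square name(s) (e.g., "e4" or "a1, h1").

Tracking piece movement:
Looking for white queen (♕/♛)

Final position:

  a b c d e f g h
  ─────────────────
8│♜ · ♝ ♛ ♚ ♝ ♞ ·│8
7│♟ ♟ ♟ ♟ · ♟ ♟ ♜│7
6│· · ♞ · ♟ · · ·│6
5│· · · · · · · ·│5
4│· · · · ♙ ♙ ♕ ♟│4
3│♘ · · · · · · ·│3
2│♙ ♙ ♙ ♙ ♗ · ♙ ♙│2
1│♖ · ♗ · ♔ · ♘ ♖│1
  ─────────────────
  a b c d e f g h


g4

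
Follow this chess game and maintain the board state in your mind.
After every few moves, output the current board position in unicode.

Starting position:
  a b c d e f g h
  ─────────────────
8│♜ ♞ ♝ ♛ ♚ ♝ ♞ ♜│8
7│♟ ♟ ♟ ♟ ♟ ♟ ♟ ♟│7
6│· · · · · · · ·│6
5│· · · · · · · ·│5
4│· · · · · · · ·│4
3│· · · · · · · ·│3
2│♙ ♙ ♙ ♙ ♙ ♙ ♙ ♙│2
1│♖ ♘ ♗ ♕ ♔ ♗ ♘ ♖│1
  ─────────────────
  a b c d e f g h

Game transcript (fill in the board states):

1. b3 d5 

  a b c d e f g h
  ─────────────────
8│♜ ♞ ♝ ♛ ♚ ♝ ♞ ♜│8
7│♟ ♟ ♟ · ♟ ♟ ♟ ♟│7
6│· · · · · · · ·│6
5│· · · ♟ · · · ·│5
4│· · · · · · · ·│4
3│· ♙ · · · · · ·│3
2│♙ · ♙ ♙ ♙ ♙ ♙ ♙│2
1│♖ ♘ ♗ ♕ ♔ ♗ ♘ ♖│1
  ─────────────────
  a b c d e f g h

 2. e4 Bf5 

  a b c d e f g h
  ─────────────────
8│♜ ♞ · ♛ ♚ ♝ ♞ ♜│8
7│♟ ♟ ♟ · ♟ ♟ ♟ ♟│7
6│· · · · · · · ·│6
5│· · · ♟ · ♝ · ·│5
4│· · · · ♙ · · ·│4
3│· ♙ · · · · · ·│3
2│♙ · ♙ ♙ · ♙ ♙ ♙│2
1│♖ ♘ ♗ ♕ ♔ ♗ ♘ ♖│1
  ─────────────────
  a b c d e f g h

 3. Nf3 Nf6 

  a b c d e f g h
  ─────────────────
8│♜ ♞ · ♛ ♚ ♝ · ♜│8
7│♟ ♟ ♟ · ♟ ♟ ♟ ♟│7
6│· · · · · ♞ · ·│6
5│· · · ♟ · ♝ · ·│5
4│· · · · ♙ · · ·│4
3│· ♙ · · · ♘ · ·│3
2│♙ · ♙ ♙ · ♙ ♙ ♙│2
1│♖ ♘ ♗ ♕ ♔ ♗ · ♖│1
  ─────────────────
  a b c d e f g h



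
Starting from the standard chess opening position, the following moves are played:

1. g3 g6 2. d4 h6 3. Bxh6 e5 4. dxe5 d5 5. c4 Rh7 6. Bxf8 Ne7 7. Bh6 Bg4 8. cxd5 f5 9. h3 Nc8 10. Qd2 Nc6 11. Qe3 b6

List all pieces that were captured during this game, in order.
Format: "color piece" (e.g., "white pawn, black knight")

Tracking captures:
  Bxh6: captured black pawn
  dxe5: captured black pawn
  Bxf8: captured black bishop
  cxd5: captured black pawn

black pawn, black pawn, black bishop, black pawn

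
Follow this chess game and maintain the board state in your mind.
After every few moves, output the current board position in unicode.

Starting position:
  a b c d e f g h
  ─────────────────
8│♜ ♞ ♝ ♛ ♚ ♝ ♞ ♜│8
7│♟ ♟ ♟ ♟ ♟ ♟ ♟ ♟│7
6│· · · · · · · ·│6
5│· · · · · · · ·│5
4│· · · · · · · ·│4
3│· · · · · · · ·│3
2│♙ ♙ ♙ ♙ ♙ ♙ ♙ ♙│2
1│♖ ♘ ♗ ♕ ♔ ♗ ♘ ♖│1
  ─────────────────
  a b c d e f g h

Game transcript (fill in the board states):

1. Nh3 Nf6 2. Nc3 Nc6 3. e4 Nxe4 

  a b c d e f g h
  ─────────────────
8│♜ · ♝ ♛ ♚ ♝ · ♜│8
7│♟ ♟ ♟ ♟ ♟ ♟ ♟ ♟│7
6│· · ♞ · · · · ·│6
5│· · · · · · · ·│5
4│· · · · ♞ · · ·│4
3│· · ♘ · · · · ♘│3
2│♙ ♙ ♙ ♙ · ♙ ♙ ♙│2
1│♖ · ♗ ♕ ♔ ♗ · ♖│1
  ─────────────────
  a b c d e f g h

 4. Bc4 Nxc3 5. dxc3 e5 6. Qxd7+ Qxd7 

  a b c d e f g h
  ─────────────────
8│♜ · ♝ · ♚ ♝ · ♜│8
7│♟ ♟ ♟ ♛ · ♟ ♟ ♟│7
6│· · ♞ · · · · ·│6
5│· · · · ♟ · · ·│5
4│· · ♗ · · · · ·│4
3│· · ♙ · · · · ♘│3
2│♙ ♙ ♙ · · ♙ ♙ ♙│2
1│♖ · ♗ · ♔ · · ♖│1
  ─────────────────
  a b c d e f g h

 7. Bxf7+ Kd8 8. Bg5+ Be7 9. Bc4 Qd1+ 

  a b c d e f g h
  ─────────────────
8│♜ · ♝ ♚ · · · ♜│8
7│♟ ♟ ♟ · ♝ · ♟ ♟│7
6│· · ♞ · · · · ·│6
5│· · · · ♟ · ♗ ·│5
4│· · ♗ · · · · ·│4
3│· · ♙ · · · · ♘│3
2│♙ ♙ ♙ · · ♙ ♙ ♙│2
1│♖ · · ♛ ♔ · · ♖│1
  ─────────────────
  a b c d e f g h

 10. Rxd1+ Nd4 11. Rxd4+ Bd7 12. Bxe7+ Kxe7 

  a b c d e f g h
  ─────────────────
8│♜ · · · · · · ♜│8
7│♟ ♟ ♟ ♝ ♚ · ♟ ♟│7
6│· · · · · · · ·│6
5│· · · · ♟ · · ·│5
4│· · ♗ ♖ · · · ·│4
3│· · ♙ · · · · ♘│3
2│♙ ♙ ♙ · · ♙ ♙ ♙│2
1│· · · · ♔ · · ♖│1
  ─────────────────
  a b c d e f g h

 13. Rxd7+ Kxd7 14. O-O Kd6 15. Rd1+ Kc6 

  a b c d e f g h
  ─────────────────
8│♜ · · · · · · ♜│8
7│♟ ♟ ♟ · · · ♟ ♟│7
6│· · ♚ · · · · ·│6
5│· · · · ♟ · · ·│5
4│· · ♗ · · · · ·│4
3│· · ♙ · · · · ♘│3
2│♙ ♙ ♙ · · ♙ ♙ ♙│2
1│· · · ♖ · · ♔ ·│1
  ─────────────────
  a b c d e f g h



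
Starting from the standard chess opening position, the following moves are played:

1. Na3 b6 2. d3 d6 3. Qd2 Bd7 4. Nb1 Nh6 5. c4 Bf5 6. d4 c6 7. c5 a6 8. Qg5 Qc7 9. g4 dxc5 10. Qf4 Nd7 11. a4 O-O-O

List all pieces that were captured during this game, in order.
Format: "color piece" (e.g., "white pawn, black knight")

Tracking captures:
  dxc5: captured white pawn

white pawn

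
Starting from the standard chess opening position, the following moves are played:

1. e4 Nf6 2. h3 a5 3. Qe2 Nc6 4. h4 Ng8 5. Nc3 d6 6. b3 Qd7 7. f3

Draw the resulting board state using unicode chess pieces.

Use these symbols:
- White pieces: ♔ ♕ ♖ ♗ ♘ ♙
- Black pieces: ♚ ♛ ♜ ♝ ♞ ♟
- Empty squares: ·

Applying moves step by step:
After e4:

♜ ♞ ♝ ♛ ♚ ♝ ♞ ♜
♟ ♟ ♟ ♟ ♟ ♟ ♟ ♟
· · · · · · · ·
· · · · · · · ·
· · · · ♙ · · ·
· · · · · · · ·
♙ ♙ ♙ ♙ · ♙ ♙ ♙
♖ ♘ ♗ ♕ ♔ ♗ ♘ ♖


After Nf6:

♜ ♞ ♝ ♛ ♚ ♝ · ♜
♟ ♟ ♟ ♟ ♟ ♟ ♟ ♟
· · · · · ♞ · ·
· · · · · · · ·
· · · · ♙ · · ·
· · · · · · · ·
♙ ♙ ♙ ♙ · ♙ ♙ ♙
♖ ♘ ♗ ♕ ♔ ♗ ♘ ♖


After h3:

♜ ♞ ♝ ♛ ♚ ♝ · ♜
♟ ♟ ♟ ♟ ♟ ♟ ♟ ♟
· · · · · ♞ · ·
· · · · · · · ·
· · · · ♙ · · ·
· · · · · · · ♙
♙ ♙ ♙ ♙ · ♙ ♙ ·
♖ ♘ ♗ ♕ ♔ ♗ ♘ ♖


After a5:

♜ ♞ ♝ ♛ ♚ ♝ · ♜
· ♟ ♟ ♟ ♟ ♟ ♟ ♟
· · · · · ♞ · ·
♟ · · · · · · ·
· · · · ♙ · · ·
· · · · · · · ♙
♙ ♙ ♙ ♙ · ♙ ♙ ·
♖ ♘ ♗ ♕ ♔ ♗ ♘ ♖


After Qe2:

♜ ♞ ♝ ♛ ♚ ♝ · ♜
· ♟ ♟ ♟ ♟ ♟ ♟ ♟
· · · · · ♞ · ·
♟ · · · · · · ·
· · · · ♙ · · ·
· · · · · · · ♙
♙ ♙ ♙ ♙ ♕ ♙ ♙ ·
♖ ♘ ♗ · ♔ ♗ ♘ ♖


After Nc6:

♜ · ♝ ♛ ♚ ♝ · ♜
· ♟ ♟ ♟ ♟ ♟ ♟ ♟
· · ♞ · · ♞ · ·
♟ · · · · · · ·
· · · · ♙ · · ·
· · · · · · · ♙
♙ ♙ ♙ ♙ ♕ ♙ ♙ ·
♖ ♘ ♗ · ♔ ♗ ♘ ♖


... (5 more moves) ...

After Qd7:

♜ · ♝ · ♚ ♝ ♞ ♜
· ♟ ♟ ♛ ♟ ♟ ♟ ♟
· · ♞ ♟ · · · ·
♟ · · · · · · ·
· · · · ♙ · · ♙
· ♙ ♘ · · · · ·
♙ · ♙ ♙ ♕ ♙ ♙ ·
♖ · ♗ · ♔ ♗ ♘ ♖


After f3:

♜ · ♝ · ♚ ♝ ♞ ♜
· ♟ ♟ ♛ ♟ ♟ ♟ ♟
· · ♞ ♟ · · · ·
♟ · · · · · · ·
· · · · ♙ · · ♙
· ♙ ♘ · · ♙ · ·
♙ · ♙ ♙ ♕ · ♙ ·
♖ · ♗ · ♔ ♗ ♘ ♖



  a b c d e f g h
  ─────────────────
8│♜ · ♝ · ♚ ♝ ♞ ♜│8
7│· ♟ ♟ ♛ ♟ ♟ ♟ ♟│7
6│· · ♞ ♟ · · · ·│6
5│♟ · · · · · · ·│5
4│· · · · ♙ · · ♙│4
3│· ♙ ♘ · · ♙ · ·│3
2│♙ · ♙ ♙ ♕ · ♙ ·│2
1│♖ · ♗ · ♔ ♗ ♘ ♖│1
  ─────────────────
  a b c d e f g h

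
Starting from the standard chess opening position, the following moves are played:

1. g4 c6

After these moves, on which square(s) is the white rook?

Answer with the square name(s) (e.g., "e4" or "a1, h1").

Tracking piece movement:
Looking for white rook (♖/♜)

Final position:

  a b c d e f g h
  ─────────────────
8│♜ ♞ ♝ ♛ ♚ ♝ ♞ ♜│8
7│♟ ♟ · ♟ ♟ ♟ ♟ ♟│7
6│· · ♟ · · · · ·│6
5│· · · · · · · ·│5
4│· · · · · · ♙ ·│4
3│· · · · · · · ·│3
2│♙ ♙ ♙ ♙ ♙ ♙ · ♙│2
1│♖ ♘ ♗ ♕ ♔ ♗ ♘ ♖│1
  ─────────────────
  a b c d e f g h


a1, h1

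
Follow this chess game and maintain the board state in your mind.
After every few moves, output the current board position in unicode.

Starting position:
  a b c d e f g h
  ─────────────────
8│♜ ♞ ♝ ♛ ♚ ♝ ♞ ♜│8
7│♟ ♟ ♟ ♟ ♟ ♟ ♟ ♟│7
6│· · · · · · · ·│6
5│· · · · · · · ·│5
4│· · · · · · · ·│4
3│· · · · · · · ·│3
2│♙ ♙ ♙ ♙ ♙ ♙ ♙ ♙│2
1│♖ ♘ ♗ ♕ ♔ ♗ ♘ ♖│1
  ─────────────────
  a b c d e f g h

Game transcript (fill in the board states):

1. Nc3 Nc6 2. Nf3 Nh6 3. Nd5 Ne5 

  a b c d e f g h
  ─────────────────
8│♜ · ♝ ♛ ♚ ♝ · ♜│8
7│♟ ♟ ♟ ♟ ♟ ♟ ♟ ♟│7
6│· · · · · · · ♞│6
5│· · · ♘ ♞ · · ·│5
4│· · · · · · · ·│4
3│· · · · · ♘ · ·│3
2│♙ ♙ ♙ ♙ ♙ ♙ ♙ ♙│2
1│♖ · ♗ ♕ ♔ ♗ · ♖│1
  ─────────────────
  a b c d e f g h

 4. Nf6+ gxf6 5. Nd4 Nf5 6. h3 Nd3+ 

  a b c d e f g h
  ─────────────────
8│♜ · ♝ ♛ ♚ ♝ · ♜│8
7│♟ ♟ ♟ ♟ ♟ ♟ · ♟│7
6│· · · · · ♟ · ·│6
5│· · · · · ♞ · ·│5
4│· · · ♘ · · · ·│4
3│· · · ♞ · · · ♙│3
2│♙ ♙ ♙ ♙ ♙ ♙ ♙ ·│2
1│♖ · ♗ ♕ ♔ ♗ · ♖│1
  ─────────────────
  a b c d e f g h

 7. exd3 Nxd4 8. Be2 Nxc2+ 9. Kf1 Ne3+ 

  a b c d e f g h
  ─────────────────
8│♜ · ♝ ♛ ♚ ♝ · ♜│8
7│♟ ♟ ♟ ♟ ♟ ♟ · ♟│7
6│· · · · · ♟ · ·│6
5│· · · · · · · ·│5
4│· · · · · · · ·│4
3│· · · ♙ ♞ · · ♙│3
2│♙ ♙ · ♙ ♗ ♙ ♙ ·│2
1│♖ · ♗ ♕ · ♔ · ♖│1
  ─────────────────
  a b c d e f g h

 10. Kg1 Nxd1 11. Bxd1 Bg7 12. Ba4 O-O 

  a b c d e f g h
  ─────────────────
8│♜ · ♝ ♛ · ♜ ♚ ·│8
7│♟ ♟ ♟ ♟ ♟ ♟ ♝ ♟│7
6│· · · · · ♟ · ·│6
5│· · · · · · · ·│5
4│♗ · · · · · · ·│4
3│· · · ♙ · · · ♙│3
2│♙ ♙ · ♙ · ♙ ♙ ·│2
1│♖ · ♗ · · · ♔ ♖│1
  ─────────────────
  a b c d e f g h

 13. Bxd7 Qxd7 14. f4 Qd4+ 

  a b c d e f g h
  ─────────────────
8│♜ · ♝ · · ♜ ♚ ·│8
7│♟ ♟ ♟ · ♟ ♟ ♝ ♟│7
6│· · · · · ♟ · ·│6
5│· · · · · · · ·│5
4│· · · ♛ · ♙ · ·│4
3│· · · ♙ · · · ♙│3
2│♙ ♙ · ♙ · · ♙ ·│2
1│♖ · ♗ · · · ♔ ♖│1
  ─────────────────
  a b c d e f g h


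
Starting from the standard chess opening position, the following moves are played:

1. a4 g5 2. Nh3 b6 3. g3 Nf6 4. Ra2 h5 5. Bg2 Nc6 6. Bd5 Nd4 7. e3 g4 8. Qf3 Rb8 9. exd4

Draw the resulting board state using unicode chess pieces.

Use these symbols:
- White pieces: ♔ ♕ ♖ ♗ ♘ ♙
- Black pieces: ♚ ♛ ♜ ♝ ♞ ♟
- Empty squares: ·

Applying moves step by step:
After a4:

♜ ♞ ♝ ♛ ♚ ♝ ♞ ♜
♟ ♟ ♟ ♟ ♟ ♟ ♟ ♟
· · · · · · · ·
· · · · · · · ·
♙ · · · · · · ·
· · · · · · · ·
· ♙ ♙ ♙ ♙ ♙ ♙ ♙
♖ ♘ ♗ ♕ ♔ ♗ ♘ ♖


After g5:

♜ ♞ ♝ ♛ ♚ ♝ ♞ ♜
♟ ♟ ♟ ♟ ♟ ♟ · ♟
· · · · · · · ·
· · · · · · ♟ ·
♙ · · · · · · ·
· · · · · · · ·
· ♙ ♙ ♙ ♙ ♙ ♙ ♙
♖ ♘ ♗ ♕ ♔ ♗ ♘ ♖


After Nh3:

♜ ♞ ♝ ♛ ♚ ♝ ♞ ♜
♟ ♟ ♟ ♟ ♟ ♟ · ♟
· · · · · · · ·
· · · · · · ♟ ·
♙ · · · · · · ·
· · · · · · · ♘
· ♙ ♙ ♙ ♙ ♙ ♙ ♙
♖ ♘ ♗ ♕ ♔ ♗ · ♖


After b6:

♜ ♞ ♝ ♛ ♚ ♝ ♞ ♜
♟ · ♟ ♟ ♟ ♟ · ♟
· ♟ · · · · · ·
· · · · · · ♟ ·
♙ · · · · · · ·
· · · · · · · ♘
· ♙ ♙ ♙ ♙ ♙ ♙ ♙
♖ ♘ ♗ ♕ ♔ ♗ · ♖


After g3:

♜ ♞ ♝ ♛ ♚ ♝ ♞ ♜
♟ · ♟ ♟ ♟ ♟ · ♟
· ♟ · · · · · ·
· · · · · · ♟ ·
♙ · · · · · · ·
· · · · · · ♙ ♘
· ♙ ♙ ♙ ♙ ♙ · ♙
♖ ♘ ♗ ♕ ♔ ♗ · ♖


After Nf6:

♜ ♞ ♝ ♛ ♚ ♝ · ♜
♟ · ♟ ♟ ♟ ♟ · ♟
· ♟ · · · ♞ · ·
· · · · · · ♟ ·
♙ · · · · · · ·
· · · · · · ♙ ♘
· ♙ ♙ ♙ ♙ ♙ · ♙
♖ ♘ ♗ ♕ ♔ ♗ · ♖


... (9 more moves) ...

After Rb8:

· ♜ ♝ ♛ ♚ ♝ · ♜
♟ · ♟ ♟ ♟ ♟ · ·
· ♟ · · · ♞ · ·
· · · ♗ · · · ♟
♙ · · ♞ · · ♟ ·
· · · · ♙ ♕ ♙ ♘
♖ ♙ ♙ ♙ · ♙ · ♙
· ♘ ♗ · ♔ · · ♖


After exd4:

· ♜ ♝ ♛ ♚ ♝ · ♜
♟ · ♟ ♟ ♟ ♟ · ·
· ♟ · · · ♞ · ·
· · · ♗ · · · ♟
♙ · · ♙ · · ♟ ·
· · · · · ♕ ♙ ♘
♖ ♙ ♙ ♙ · ♙ · ♙
· ♘ ♗ · ♔ · · ♖



  a b c d e f g h
  ─────────────────
8│· ♜ ♝ ♛ ♚ ♝ · ♜│8
7│♟ · ♟ ♟ ♟ ♟ · ·│7
6│· ♟ · · · ♞ · ·│6
5│· · · ♗ · · · ♟│5
4│♙ · · ♙ · · ♟ ·│4
3│· · · · · ♕ ♙ ♘│3
2│♖ ♙ ♙ ♙ · ♙ · ♙│2
1│· ♘ ♗ · ♔ · · ♖│1
  ─────────────────
  a b c d e f g h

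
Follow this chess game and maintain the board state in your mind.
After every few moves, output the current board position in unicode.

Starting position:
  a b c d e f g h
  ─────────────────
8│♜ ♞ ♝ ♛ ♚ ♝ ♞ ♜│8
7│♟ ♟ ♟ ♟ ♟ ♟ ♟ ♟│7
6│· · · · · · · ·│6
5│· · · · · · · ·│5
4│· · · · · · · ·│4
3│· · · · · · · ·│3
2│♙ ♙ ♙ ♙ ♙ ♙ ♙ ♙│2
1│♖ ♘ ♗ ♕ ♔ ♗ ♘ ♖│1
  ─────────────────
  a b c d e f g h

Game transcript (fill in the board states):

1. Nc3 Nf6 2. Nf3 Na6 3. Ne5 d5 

  a b c d e f g h
  ─────────────────
8│♜ · ♝ ♛ ♚ ♝ · ♜│8
7│♟ ♟ ♟ · ♟ ♟ ♟ ♟│7
6│♞ · · · · ♞ · ·│6
5│· · · ♟ ♘ · · ·│5
4│· · · · · · · ·│4
3│· · ♘ · · · · ·│3
2│♙ ♙ ♙ ♙ ♙ ♙ ♙ ♙│2
1│♖ · ♗ ♕ ♔ ♗ · ♖│1
  ─────────────────
  a b c d e f g h

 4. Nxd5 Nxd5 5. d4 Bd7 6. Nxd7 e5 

  a b c d e f g h
  ─────────────────
8│♜ · · ♛ ♚ ♝ · ♜│8
7│♟ ♟ ♟ ♘ · ♟ ♟ ♟│7
6│♞ · · · · · · ·│6
5│· · · ♞ ♟ · · ·│5
4│· · · ♙ · · · ·│4
3│· · · · · · · ·│3
2│♙ ♙ ♙ · ♙ ♙ ♙ ♙│2
1│♖ · ♗ ♕ ♔ ♗ · ♖│1
  ─────────────────
  a b c d e f g h

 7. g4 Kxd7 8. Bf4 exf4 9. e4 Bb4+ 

  a b c d e f g h
  ─────────────────
8│♜ · · ♛ · · · ♜│8
7│♟ ♟ ♟ ♚ · ♟ ♟ ♟│7
6│♞ · · · · · · ·│6
5│· · · ♞ · · · ·│5
4│· ♝ · ♙ ♙ ♟ ♙ ·│4
3│· · · · · · · ·│3
2│♙ ♙ ♙ · · ♙ · ♙│2
1│♖ · · ♕ ♔ ♗ · ♖│1
  ─────────────────
  a b c d e f g h

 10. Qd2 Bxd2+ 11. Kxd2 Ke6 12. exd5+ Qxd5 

  a b c d e f g h
  ─────────────────
8│♜ · · · · · · ♜│8
7│♟ ♟ ♟ · · ♟ ♟ ♟│7
6│♞ · · · ♚ · · ·│6
5│· · · ♛ · · · ·│5
4│· · · ♙ · ♟ ♙ ·│4
3│· · · · · · · ·│3
2│♙ ♙ ♙ ♔ · ♙ · ♙│2
1│♖ · · · · ♗ · ♖│1
  ─────────────────
  a b c d e f g h

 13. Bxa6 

  a b c d e f g h
  ─────────────────
8│♜ · · · · · · ♜│8
7│♟ ♟ ♟ · · ♟ ♟ ♟│7
6│♗ · · · ♚ · · ·│6
5│· · · ♛ · · · ·│5
4│· · · ♙ · ♟ ♙ ·│4
3│· · · · · · · ·│3
2│♙ ♙ ♙ ♔ · ♙ · ♙│2
1│♖ · · · · · · ♖│1
  ─────────────────
  a b c d e f g h


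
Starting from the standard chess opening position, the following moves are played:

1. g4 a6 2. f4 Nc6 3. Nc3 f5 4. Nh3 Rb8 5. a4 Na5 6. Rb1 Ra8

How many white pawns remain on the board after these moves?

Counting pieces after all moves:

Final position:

  a b c d e f g h
  ─────────────────
8│♜ · ♝ ♛ ♚ ♝ ♞ ♜│8
7│· ♟ ♟ ♟ ♟ · ♟ ♟│7
6│♟ · · · · · · ·│6
5│♞ · · · · ♟ · ·│5
4│♙ · · · · ♙ ♙ ·│4
3│· · ♘ · · · · ♘│3
2│· ♙ ♙ ♙ ♙ · · ♙│2
1│· ♖ ♗ ♕ ♔ ♗ · ♖│1
  ─────────────────
  a b c d e f g h


8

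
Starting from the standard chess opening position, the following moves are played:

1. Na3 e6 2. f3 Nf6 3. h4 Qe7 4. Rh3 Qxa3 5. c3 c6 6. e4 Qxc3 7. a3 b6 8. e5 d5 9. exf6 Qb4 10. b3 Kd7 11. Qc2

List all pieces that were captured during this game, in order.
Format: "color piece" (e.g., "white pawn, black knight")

Tracking captures:
  Qxa3: captured white knight
  Qxc3: captured white pawn
  exf6: captured black knight

white knight, white pawn, black knight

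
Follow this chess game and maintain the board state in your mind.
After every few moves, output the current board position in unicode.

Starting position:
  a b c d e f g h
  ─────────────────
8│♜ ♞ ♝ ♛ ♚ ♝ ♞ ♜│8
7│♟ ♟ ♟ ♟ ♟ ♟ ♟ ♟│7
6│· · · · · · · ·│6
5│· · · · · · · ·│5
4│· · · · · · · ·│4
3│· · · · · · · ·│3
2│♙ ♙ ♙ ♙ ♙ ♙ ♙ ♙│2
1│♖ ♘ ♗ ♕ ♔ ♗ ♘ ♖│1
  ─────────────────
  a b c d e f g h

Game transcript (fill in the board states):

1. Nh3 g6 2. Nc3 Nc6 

  a b c d e f g h
  ─────────────────
8│♜ · ♝ ♛ ♚ ♝ ♞ ♜│8
7│♟ ♟ ♟ ♟ ♟ ♟ · ♟│7
6│· · ♞ · · · ♟ ·│6
5│· · · · · · · ·│5
4│· · · · · · · ·│4
3│· · ♘ · · · · ♘│3
2│♙ ♙ ♙ ♙ ♙ ♙ ♙ ♙│2
1│♖ · ♗ ♕ ♔ ♗ · ♖│1
  ─────────────────
  a b c d e f g h

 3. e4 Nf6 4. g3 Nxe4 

  a b c d e f g h
  ─────────────────
8│♜ · ♝ ♛ ♚ ♝ · ♜│8
7│♟ ♟ ♟ ♟ ♟ ♟ · ♟│7
6│· · ♞ · · · ♟ ·│6
5│· · · · · · · ·│5
4│· · · · ♞ · · ·│4
3│· · ♘ · · · ♙ ♘│3
2│♙ ♙ ♙ ♙ · ♙ · ♙│2
1│♖ · ♗ ♕ ♔ ♗ · ♖│1
  ─────────────────
  a b c d e f g h

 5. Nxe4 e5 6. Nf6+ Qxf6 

  a b c d e f g h
  ─────────────────
8│♜ · ♝ · ♚ ♝ · ♜│8
7│♟ ♟ ♟ ♟ · ♟ · ♟│7
6│· · ♞ · · ♛ ♟ ·│6
5│· · · · ♟ · · ·│5
4│· · · · · · · ·│4
3│· · · · · · ♙ ♘│3
2│♙ ♙ ♙ ♙ · ♙ · ♙│2
1│♖ · ♗ ♕ ♔ ♗ · ♖│1
  ─────────────────
  a b c d e f g h

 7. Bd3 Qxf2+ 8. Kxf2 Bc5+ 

  a b c d e f g h
  ─────────────────
8│♜ · ♝ · ♚ · · ♜│8
7│♟ ♟ ♟ ♟ · ♟ · ♟│7
6│· · ♞ · · · ♟ ·│6
5│· · ♝ · ♟ · · ·│5
4│· · · · · · · ·│4
3│· · · ♗ · · ♙ ♘│3
2│♙ ♙ ♙ ♙ · ♔ · ♙│2
1│♖ · ♗ ♕ · · · ♖│1
  ─────────────────
  a b c d e f g h



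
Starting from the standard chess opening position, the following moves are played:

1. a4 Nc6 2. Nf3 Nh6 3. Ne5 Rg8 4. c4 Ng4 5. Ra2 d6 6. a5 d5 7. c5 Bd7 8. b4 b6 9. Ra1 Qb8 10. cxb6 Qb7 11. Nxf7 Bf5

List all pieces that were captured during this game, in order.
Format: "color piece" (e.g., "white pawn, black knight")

Tracking captures:
  cxb6: captured black pawn
  Nxf7: captured black pawn

black pawn, black pawn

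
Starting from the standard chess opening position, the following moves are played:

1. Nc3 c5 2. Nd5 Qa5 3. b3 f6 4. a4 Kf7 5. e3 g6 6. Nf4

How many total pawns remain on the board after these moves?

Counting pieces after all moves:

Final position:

  a b c d e f g h
  ─────────────────
8│♜ ♞ ♝ · · ♝ ♞ ♜│8
7│♟ ♟ · ♟ ♟ ♚ · ♟│7
6│· · · · · ♟ ♟ ·│6
5│♛ · ♟ · · · · ·│5
4│♙ · · · · ♘ · ·│4
3│· ♙ · · ♙ · · ·│3
2│· · ♙ ♙ · ♙ ♙ ♙│2
1│♖ · ♗ ♕ ♔ ♗ ♘ ♖│1
  ─────────────────
  a b c d e f g h


16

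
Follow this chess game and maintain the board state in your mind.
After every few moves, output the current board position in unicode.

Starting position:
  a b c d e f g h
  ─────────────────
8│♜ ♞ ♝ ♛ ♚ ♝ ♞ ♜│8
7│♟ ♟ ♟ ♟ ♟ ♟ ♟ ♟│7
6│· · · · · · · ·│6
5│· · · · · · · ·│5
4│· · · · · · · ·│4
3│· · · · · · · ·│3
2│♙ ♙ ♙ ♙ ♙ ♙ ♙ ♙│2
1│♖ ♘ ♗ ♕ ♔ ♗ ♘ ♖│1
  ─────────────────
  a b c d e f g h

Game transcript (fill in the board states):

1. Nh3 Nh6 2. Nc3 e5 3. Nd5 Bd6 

  a b c d e f g h
  ─────────────────
8│♜ ♞ ♝ ♛ ♚ · · ♜│8
7│♟ ♟ ♟ ♟ · ♟ ♟ ♟│7
6│· · · ♝ · · · ♞│6
5│· · · ♘ ♟ · · ·│5
4│· · · · · · · ·│4
3│· · · · · · · ♘│3
2│♙ ♙ ♙ ♙ ♙ ♙ ♙ ♙│2
1│♖ · ♗ ♕ ♔ ♗ · ♖│1
  ─────────────────
  a b c d e f g h

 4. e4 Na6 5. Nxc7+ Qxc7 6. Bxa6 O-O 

  a b c d e f g h
  ─────────────────
8│♜ · ♝ · · ♜ ♚ ·│8
7│♟ ♟ ♛ ♟ · ♟ ♟ ♟│7
6│♗ · · ♝ · · · ♞│6
5│· · · · ♟ · · ·│5
4│· · · · ♙ · · ·│4
3│· · · · · · · ♘│3
2│♙ ♙ ♙ ♙ · ♙ ♙ ♙│2
1│♖ · ♗ ♕ ♔ · · ♖│1
  ─────────────────
  a b c d e f g h

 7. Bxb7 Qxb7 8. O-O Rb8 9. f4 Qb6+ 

  a b c d e f g h
  ─────────────────
8│· ♜ ♝ · · ♜ ♚ ·│8
7│♟ · · ♟ · ♟ ♟ ♟│7
6│· ♛ · ♝ · · · ♞│6
5│· · · · ♟ · · ·│5
4│· · · · ♙ ♙ · ·│4
3│· · · · · · · ♘│3
2│♙ ♙ ♙ ♙ · · ♙ ♙│2
1│♖ · ♗ ♕ · ♖ ♔ ·│1
  ─────────────────
  a b c d e f g h

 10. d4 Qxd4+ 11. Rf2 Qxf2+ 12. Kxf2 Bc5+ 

  a b c d e f g h
  ─────────────────
8│· ♜ ♝ · · ♜ ♚ ·│8
7│♟ · · ♟ · ♟ ♟ ♟│7
6│· · · · · · · ♞│6
5│· · ♝ · ♟ · · ·│5
4│· · · · ♙ ♙ · ·│4
3│· · · · · · · ♘│3
2│♙ ♙ ♙ · · ♔ ♙ ♙│2
1│♖ · ♗ ♕ · · · ·│1
  ─────────────────
  a b c d e f g h

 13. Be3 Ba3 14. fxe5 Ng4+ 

  a b c d e f g h
  ─────────────────
8│· ♜ ♝ · · ♜ ♚ ·│8
7│♟ · · ♟ · ♟ ♟ ♟│7
6│· · · · · · · ·│6
5│· · · · ♙ · · ·│5
4│· · · · ♙ · ♞ ·│4
3│♝ · · · ♗ · · ♘│3
2│♙ ♙ ♙ · · ♔ ♙ ♙│2
1│♖ · · ♕ · · · ·│1
  ─────────────────
  a b c d e f g h


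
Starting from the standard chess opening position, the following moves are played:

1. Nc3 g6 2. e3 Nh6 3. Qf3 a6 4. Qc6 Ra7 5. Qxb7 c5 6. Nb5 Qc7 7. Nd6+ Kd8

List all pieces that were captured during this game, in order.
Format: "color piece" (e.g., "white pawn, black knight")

Tracking captures:
  Qxb7: captured black pawn

black pawn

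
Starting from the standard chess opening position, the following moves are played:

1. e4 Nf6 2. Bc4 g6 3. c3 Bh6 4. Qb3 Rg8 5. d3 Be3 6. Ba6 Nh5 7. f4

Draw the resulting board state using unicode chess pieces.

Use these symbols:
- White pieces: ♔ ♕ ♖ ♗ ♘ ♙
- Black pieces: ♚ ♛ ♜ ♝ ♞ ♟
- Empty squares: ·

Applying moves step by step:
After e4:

♜ ♞ ♝ ♛ ♚ ♝ ♞ ♜
♟ ♟ ♟ ♟ ♟ ♟ ♟ ♟
· · · · · · · ·
· · · · · · · ·
· · · · ♙ · · ·
· · · · · · · ·
♙ ♙ ♙ ♙ · ♙ ♙ ♙
♖ ♘ ♗ ♕ ♔ ♗ ♘ ♖


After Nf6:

♜ ♞ ♝ ♛ ♚ ♝ · ♜
♟ ♟ ♟ ♟ ♟ ♟ ♟ ♟
· · · · · ♞ · ·
· · · · · · · ·
· · · · ♙ · · ·
· · · · · · · ·
♙ ♙ ♙ ♙ · ♙ ♙ ♙
♖ ♘ ♗ ♕ ♔ ♗ ♘ ♖


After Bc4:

♜ ♞ ♝ ♛ ♚ ♝ · ♜
♟ ♟ ♟ ♟ ♟ ♟ ♟ ♟
· · · · · ♞ · ·
· · · · · · · ·
· · ♗ · ♙ · · ·
· · · · · · · ·
♙ ♙ ♙ ♙ · ♙ ♙ ♙
♖ ♘ ♗ ♕ ♔ · ♘ ♖


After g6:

♜ ♞ ♝ ♛ ♚ ♝ · ♜
♟ ♟ ♟ ♟ ♟ ♟ · ♟
· · · · · ♞ ♟ ·
· · · · · · · ·
· · ♗ · ♙ · · ·
· · · · · · · ·
♙ ♙ ♙ ♙ · ♙ ♙ ♙
♖ ♘ ♗ ♕ ♔ · ♘ ♖


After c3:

♜ ♞ ♝ ♛ ♚ ♝ · ♜
♟ ♟ ♟ ♟ ♟ ♟ · ♟
· · · · · ♞ ♟ ·
· · · · · · · ·
· · ♗ · ♙ · · ·
· · ♙ · · · · ·
♙ ♙ · ♙ · ♙ ♙ ♙
♖ ♘ ♗ ♕ ♔ · ♘ ♖


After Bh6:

♜ ♞ ♝ ♛ ♚ · · ♜
♟ ♟ ♟ ♟ ♟ ♟ · ♟
· · · · · ♞ ♟ ♝
· · · · · · · ·
· · ♗ · ♙ · · ·
· · ♙ · · · · ·
♙ ♙ · ♙ · ♙ ♙ ♙
♖ ♘ ♗ ♕ ♔ · ♘ ♖


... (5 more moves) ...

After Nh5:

♜ ♞ ♝ ♛ ♚ · ♜ ·
♟ ♟ ♟ ♟ ♟ ♟ · ♟
♗ · · · · · ♟ ·
· · · · · · · ♞
· · · · ♙ · · ·
· ♕ ♙ ♙ ♝ · · ·
♙ ♙ · · · ♙ ♙ ♙
♖ ♘ ♗ · ♔ · ♘ ♖


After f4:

♜ ♞ ♝ ♛ ♚ · ♜ ·
♟ ♟ ♟ ♟ ♟ ♟ · ♟
♗ · · · · · ♟ ·
· · · · · · · ♞
· · · · ♙ ♙ · ·
· ♕ ♙ ♙ ♝ · · ·
♙ ♙ · · · · ♙ ♙
♖ ♘ ♗ · ♔ · ♘ ♖



  a b c d e f g h
  ─────────────────
8│♜ ♞ ♝ ♛ ♚ · ♜ ·│8
7│♟ ♟ ♟ ♟ ♟ ♟ · ♟│7
6│♗ · · · · · ♟ ·│6
5│· · · · · · · ♞│5
4│· · · · ♙ ♙ · ·│4
3│· ♕ ♙ ♙ ♝ · · ·│3
2│♙ ♙ · · · · ♙ ♙│2
1│♖ ♘ ♗ · ♔ · ♘ ♖│1
  ─────────────────
  a b c d e f g h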